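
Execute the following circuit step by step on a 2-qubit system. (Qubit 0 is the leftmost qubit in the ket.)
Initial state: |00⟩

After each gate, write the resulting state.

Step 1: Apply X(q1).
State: |01⟩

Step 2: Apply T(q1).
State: (1/√2 + (1/√2)i)|01⟩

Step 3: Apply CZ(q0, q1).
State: (1/√2 + (1/√2)i)|01⟩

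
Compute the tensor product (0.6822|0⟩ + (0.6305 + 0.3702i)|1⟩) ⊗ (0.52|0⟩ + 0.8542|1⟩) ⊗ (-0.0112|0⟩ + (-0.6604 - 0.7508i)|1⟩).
-0.003973|000⟩ + (-0.2343 - 0.2663i)|001⟩ - 0.006527|010⟩ + (-0.3848 - 0.4375i)|011⟩ + (-0.003672 - 0.002156i)|100⟩ + (-0.07199 - 0.3733i)|101⟩ + (-0.006032 - 0.003542i)|110⟩ + (-0.1183 - 0.6132i)|111⟩

amp(|b₁b₂…⟩) = product of the factor amplitudes for bits b₁, b₂, …; only kets whose every factor amplitude is nonzero survive.
|000⟩: (0.6822)(0.52)(-0.0112) = -0.003973
|001⟩: (0.6822)(0.52)(-0.6604 - 0.7508i) = (-0.2343 - 0.2663i)
|010⟩: (0.6822)(0.8542)(-0.0112) = -0.006527
|011⟩: (0.6822)(0.8542)(-0.6604 - 0.7508i) = (-0.3848 - 0.4375i)
|100⟩: (0.6305 + 0.3702i)(0.52)(-0.0112) = (-0.003672 - 0.002156i)
|101⟩: (0.6305 + 0.3702i)(0.52)(-0.6604 - 0.7508i) = (-0.07199 - 0.3733i)
|110⟩: (0.6305 + 0.3702i)(0.8542)(-0.0112) = (-0.006032 - 0.003542i)
|111⟩: (0.6305 + 0.3702i)(0.8542)(-0.6604 - 0.7508i) = (-0.1183 - 0.6132i)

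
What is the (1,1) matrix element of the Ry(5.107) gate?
-0.832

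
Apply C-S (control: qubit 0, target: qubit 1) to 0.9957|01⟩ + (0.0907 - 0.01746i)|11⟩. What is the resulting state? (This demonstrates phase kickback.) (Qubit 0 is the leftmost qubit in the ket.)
0.9957|01⟩ + (0.01746 + 0.0907i)|11⟩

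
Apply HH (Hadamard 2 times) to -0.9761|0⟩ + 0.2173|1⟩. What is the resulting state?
-0.9761|0⟩ + 0.2173|1⟩

H² = I, so an even number of Hadamards cancels: H^2 = I and the state is unchanged.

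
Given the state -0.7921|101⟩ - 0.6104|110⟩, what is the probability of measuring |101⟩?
0.6274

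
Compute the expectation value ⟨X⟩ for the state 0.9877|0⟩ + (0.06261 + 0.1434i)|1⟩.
0.1237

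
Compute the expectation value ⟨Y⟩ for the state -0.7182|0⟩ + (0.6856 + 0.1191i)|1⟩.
-0.1711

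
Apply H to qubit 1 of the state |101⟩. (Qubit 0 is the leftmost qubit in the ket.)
1/√2|101⟩ + 1/√2|111⟩

H on qubit 1 mixes each pair of kets that differ only in qubit 1: amplitudes (a, b) of (|…0…⟩, |…1…⟩) become ((a + b)/√2, (a − b)/√2). Kets absent from the input have amplitude 0.
(|101⟩, |111⟩): (a, b) = (1, 0) → (1/√2, 1/√2)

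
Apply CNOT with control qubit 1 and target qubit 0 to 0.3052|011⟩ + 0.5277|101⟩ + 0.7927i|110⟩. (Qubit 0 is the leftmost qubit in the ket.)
0.7927i|010⟩ + 0.5277|101⟩ + 0.3052|111⟩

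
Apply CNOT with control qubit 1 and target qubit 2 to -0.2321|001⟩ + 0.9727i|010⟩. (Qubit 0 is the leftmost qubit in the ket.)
-0.2321|001⟩ + 0.9727i|011⟩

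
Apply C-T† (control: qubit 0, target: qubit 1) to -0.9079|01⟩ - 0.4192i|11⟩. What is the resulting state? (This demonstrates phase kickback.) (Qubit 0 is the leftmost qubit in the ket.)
-0.9079|01⟩ + (-0.2964 - 0.2964i)|11⟩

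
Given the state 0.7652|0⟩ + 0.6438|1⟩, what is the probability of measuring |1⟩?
0.4145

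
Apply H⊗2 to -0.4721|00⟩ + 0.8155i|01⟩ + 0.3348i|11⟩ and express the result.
(-0.2361 + 0.5752i)|00⟩ + (-0.2361 - 0.5752i)|01⟩ + (-0.2361 + 0.2404i)|10⟩ + (-0.2361 - 0.2404i)|11⟩

H⊗2 gives amp(|y⟩) = (1/2) Σ_x (−1)^(x·y) amp(|x⟩), where x·y is the number of positions in which both x and y have a 1.
|00⟩: (-0.4721 + 0.8155i + 0.3348i)/2 = (-0.2361 + 0.5752i)
|01⟩: (-0.4721 - 0.8155i - 0.3348i)/2 = (-0.2361 - 0.5752i)
|10⟩: (-0.4721 + 0.8155i - 0.3348i)/2 = (-0.2361 + 0.2404i)
|11⟩: (-0.4721 - 0.8155i + 0.3348i)/2 = (-0.2361 - 0.2404i)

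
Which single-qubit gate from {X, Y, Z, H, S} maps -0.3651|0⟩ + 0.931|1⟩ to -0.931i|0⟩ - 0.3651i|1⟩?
Y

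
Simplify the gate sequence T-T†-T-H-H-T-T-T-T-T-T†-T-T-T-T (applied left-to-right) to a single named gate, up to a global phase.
T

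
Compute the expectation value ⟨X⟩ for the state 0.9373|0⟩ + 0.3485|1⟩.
0.6533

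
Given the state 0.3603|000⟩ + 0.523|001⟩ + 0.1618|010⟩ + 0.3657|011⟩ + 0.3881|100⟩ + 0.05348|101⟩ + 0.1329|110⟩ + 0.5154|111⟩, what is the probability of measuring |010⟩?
0.02618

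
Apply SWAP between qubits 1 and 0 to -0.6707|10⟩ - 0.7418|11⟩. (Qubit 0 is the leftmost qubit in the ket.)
-0.6707|01⟩ - 0.7418|11⟩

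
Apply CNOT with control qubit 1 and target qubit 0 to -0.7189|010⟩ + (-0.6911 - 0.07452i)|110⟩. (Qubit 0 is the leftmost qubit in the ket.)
(-0.6911 - 0.07452i)|010⟩ - 0.7189|110⟩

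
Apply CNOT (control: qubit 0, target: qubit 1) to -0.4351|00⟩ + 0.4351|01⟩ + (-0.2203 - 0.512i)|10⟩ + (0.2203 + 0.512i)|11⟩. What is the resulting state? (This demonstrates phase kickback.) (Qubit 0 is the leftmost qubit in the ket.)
-0.4351|00⟩ + 0.4351|01⟩ + (0.2203 + 0.512i)|10⟩ + (-0.2203 - 0.512i)|11⟩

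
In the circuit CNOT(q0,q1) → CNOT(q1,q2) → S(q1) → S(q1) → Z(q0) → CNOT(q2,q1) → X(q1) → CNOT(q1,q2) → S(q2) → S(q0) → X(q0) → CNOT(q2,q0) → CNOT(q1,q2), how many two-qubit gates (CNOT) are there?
6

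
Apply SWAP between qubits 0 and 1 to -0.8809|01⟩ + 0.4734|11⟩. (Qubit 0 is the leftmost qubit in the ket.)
-0.8809|10⟩ + 0.4734|11⟩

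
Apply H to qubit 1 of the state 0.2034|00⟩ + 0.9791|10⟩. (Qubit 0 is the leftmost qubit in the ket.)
0.1438|00⟩ + 0.1438|01⟩ + 0.6923|10⟩ + 0.6923|11⟩

H on qubit 1 mixes each pair of kets that differ only in qubit 1: amplitudes (a, b) of (|…0…⟩, |…1…⟩) become ((a + b)/√2, (a − b)/√2). Kets absent from the input have amplitude 0.
(|00⟩, |01⟩): (a, b) = (0.2034, 0) → (0.1438, 0.1438)
(|10⟩, |11⟩): (a, b) = (0.9791, 0) → (0.6923, 0.6923)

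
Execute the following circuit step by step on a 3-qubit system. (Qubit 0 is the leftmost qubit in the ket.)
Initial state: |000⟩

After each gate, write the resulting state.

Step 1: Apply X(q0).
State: |100⟩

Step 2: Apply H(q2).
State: 1/√2|100⟩ + 1/√2|101⟩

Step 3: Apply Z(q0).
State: -1/√2|100⟩ - 1/√2|101⟩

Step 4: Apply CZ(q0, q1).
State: -1/√2|100⟩ - 1/√2|101⟩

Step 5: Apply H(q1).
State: -1/2|100⟩ - 1/2|101⟩ - 1/2|110⟩ - 1/2|111⟩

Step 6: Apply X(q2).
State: -1/2|100⟩ - 1/2|101⟩ - 1/2|110⟩ - 1/2|111⟩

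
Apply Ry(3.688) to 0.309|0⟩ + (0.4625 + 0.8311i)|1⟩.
(-0.5287 - 0.8003i)|0⟩ + (0.1727 - 0.2242i)|1⟩

Ry(3.688) = [[cos(θ/2), −sin(θ/2)], [sin(θ/2), cos(θ/2)]]; θ = 3.688, cos(θ/2) ≈ -0.269818, sin(θ/2) ≈ 0.962911.
With a = amp(|0⟩) = 0.309 and b = amp(|1⟩) = (0.4625 + 0.8311i):
new amp(|0⟩) = (-0.269818)·a + (-0.962911)·b = (-0.5287 - 0.8003i)
new amp(|1⟩) = (0.962911)·a + (-0.269818)·b = (0.1727 - 0.2242i)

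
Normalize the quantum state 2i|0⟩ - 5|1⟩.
0.3714i|0⟩ - 0.9285|1⟩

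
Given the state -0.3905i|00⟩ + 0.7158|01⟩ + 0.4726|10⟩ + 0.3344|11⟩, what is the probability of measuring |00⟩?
0.1525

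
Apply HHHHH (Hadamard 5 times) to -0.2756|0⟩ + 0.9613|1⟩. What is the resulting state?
0.4849|0⟩ - 0.8746|1⟩

H² = I, so H^5 = H: a single Hadamard. With (a, b) = (-0.2756, 0.9613), H gives ((a + b)/√2, (a − b)/√2) = (0.4849, -0.8746).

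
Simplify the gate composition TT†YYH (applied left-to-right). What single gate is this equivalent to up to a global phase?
H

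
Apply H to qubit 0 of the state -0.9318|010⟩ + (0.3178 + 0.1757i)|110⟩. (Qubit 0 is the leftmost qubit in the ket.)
(-0.4342 + 0.1242i)|010⟩ + (-0.8836 - 0.1242i)|110⟩

H on qubit 0 mixes each pair of kets that differ only in qubit 0: amplitudes (a, b) of (|…0…⟩, |…1…⟩) become ((a + b)/√2, (a − b)/√2). Kets absent from the input have amplitude 0.
(|010⟩, |110⟩): (a, b) = (-0.9318, (0.3178 + 0.1757i)) → ((-0.4342 + 0.1242i), (-0.8836 - 0.1242i))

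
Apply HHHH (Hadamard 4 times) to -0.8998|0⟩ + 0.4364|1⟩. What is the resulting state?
-0.8998|0⟩ + 0.4364|1⟩

H² = I, so an even number of Hadamards cancels: H^4 = I and the state is unchanged.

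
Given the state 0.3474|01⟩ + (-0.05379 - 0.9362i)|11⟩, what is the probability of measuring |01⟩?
0.1207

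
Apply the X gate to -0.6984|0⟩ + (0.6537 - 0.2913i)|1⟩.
(0.6537 - 0.2913i)|0⟩ - 0.6984|1⟩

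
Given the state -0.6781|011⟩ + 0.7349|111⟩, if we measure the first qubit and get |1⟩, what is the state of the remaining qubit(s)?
|11⟩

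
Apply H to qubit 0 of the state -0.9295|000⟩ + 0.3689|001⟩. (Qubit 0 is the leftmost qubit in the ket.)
-0.6573|000⟩ + 0.2609|001⟩ - 0.6573|100⟩ + 0.2609|101⟩

H on qubit 0 mixes each pair of kets that differ only in qubit 0: amplitudes (a, b) of (|…0…⟩, |…1…⟩) become ((a + b)/√2, (a − b)/√2). Kets absent from the input have amplitude 0.
(|000⟩, |100⟩): (a, b) = (-0.9295, 0) → (-0.6573, -0.6573)
(|001⟩, |101⟩): (a, b) = (0.3689, 0) → (0.2609, 0.2609)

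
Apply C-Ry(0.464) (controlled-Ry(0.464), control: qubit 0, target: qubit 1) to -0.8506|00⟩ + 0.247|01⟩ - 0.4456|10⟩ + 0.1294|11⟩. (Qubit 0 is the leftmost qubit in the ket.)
-0.8506|00⟩ + 0.247|01⟩ - 0.4634|10⟩ + 0.02348|11⟩

C-Ry(0.464) leaves the control-|0⟩ kets |00⟩, |01⟩ unchanged and applies Ry(0.464) to qubit 1 on the control-|1⟩ pair (|10⟩, |11⟩).
Ry(0.464) = [[cos(θ/2), −sin(θ/2)], [sin(θ/2), cos(θ/2)]]; θ = 0.464, cos(θ/2) ≈ 0.973208, sin(θ/2) ≈ 0.229924.
With a = amp(|10⟩) = -0.4456 and b = amp(|11⟩) = 0.1294:
new amp(|10⟩) = (0.973208)·a + (-0.229924)·b = -0.4634
new amp(|11⟩) = (0.229924)·a + (0.973208)·b = 0.02348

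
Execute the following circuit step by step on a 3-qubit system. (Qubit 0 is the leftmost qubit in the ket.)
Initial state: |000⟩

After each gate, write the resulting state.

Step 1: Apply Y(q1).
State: i|010⟩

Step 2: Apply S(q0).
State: i|010⟩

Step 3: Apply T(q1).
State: (-1/√2 + (1/√2)i)|010⟩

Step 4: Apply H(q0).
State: (-1/2 + (1/2)i)|010⟩ + (-1/2 + (1/2)i)|110⟩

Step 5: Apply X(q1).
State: (-1/2 + (1/2)i)|000⟩ + (-1/2 + (1/2)i)|100⟩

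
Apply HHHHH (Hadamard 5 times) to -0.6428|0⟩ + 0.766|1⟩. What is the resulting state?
0.08712|0⟩ - 0.9962|1⟩

H² = I, so H^5 = H: a single Hadamard. With (a, b) = (-0.6428, 0.766), H gives ((a + b)/√2, (a − b)/√2) = (0.08712, -0.9962).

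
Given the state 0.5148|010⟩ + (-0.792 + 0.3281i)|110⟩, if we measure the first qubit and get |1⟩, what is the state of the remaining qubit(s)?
(-0.9239 + 0.3827i)|10⟩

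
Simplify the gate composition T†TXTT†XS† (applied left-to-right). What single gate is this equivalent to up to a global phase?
S†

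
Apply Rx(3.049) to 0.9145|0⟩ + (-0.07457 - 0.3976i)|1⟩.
(-0.3549 + 0.07449i)|0⟩ + (-0.003451 - 0.9319i)|1⟩

Rx(3.049) = [[cos(θ/2), −i·sin(θ/2)], [−i·sin(θ/2), cos(θ/2)]]; θ = 3.049, cos(θ/2) ≈ 0.0462798, sin(θ/2) ≈ 0.998929.
With a = amp(|0⟩) = 0.9145 and b = amp(|1⟩) = (-0.07457 - 0.3976i):
new amp(|0⟩) = (0.0462798)·a + (-0.998929i)·b = (-0.3549 + 0.07449i)
new amp(|1⟩) = (-0.998929i)·a + (0.0462798)·b = (-0.003451 - 0.9319i)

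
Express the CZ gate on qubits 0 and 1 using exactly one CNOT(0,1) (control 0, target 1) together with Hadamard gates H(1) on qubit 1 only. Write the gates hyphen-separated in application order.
H(1)-CNOT(0,1)-H(1)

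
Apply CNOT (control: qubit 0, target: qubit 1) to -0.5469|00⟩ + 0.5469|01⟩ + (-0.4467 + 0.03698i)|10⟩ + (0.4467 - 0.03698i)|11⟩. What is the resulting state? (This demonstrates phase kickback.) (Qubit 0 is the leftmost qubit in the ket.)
-0.5469|00⟩ + 0.5469|01⟩ + (0.4467 - 0.03698i)|10⟩ + (-0.4467 + 0.03698i)|11⟩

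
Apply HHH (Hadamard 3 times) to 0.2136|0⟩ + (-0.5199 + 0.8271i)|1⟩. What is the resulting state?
(-0.2166 + 0.5848i)|0⟩ + (0.5187 - 0.5848i)|1⟩

H² = I, so H^3 = H: a single Hadamard. With (a, b) = (0.2136, (-0.5199 + 0.8271i)), H gives ((a + b)/√2, (a − b)/√2) = ((-0.2166 + 0.5848i), (0.5187 - 0.5848i)).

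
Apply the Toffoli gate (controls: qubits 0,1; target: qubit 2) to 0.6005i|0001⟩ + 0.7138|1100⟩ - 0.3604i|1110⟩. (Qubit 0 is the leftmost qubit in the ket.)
0.6005i|0001⟩ - 0.3604i|1100⟩ + 0.7138|1110⟩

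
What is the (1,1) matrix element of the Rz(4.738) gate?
(-0.7161 + 0.698i)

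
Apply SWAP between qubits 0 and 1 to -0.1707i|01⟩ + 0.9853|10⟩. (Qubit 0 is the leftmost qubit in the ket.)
0.9853|01⟩ - 0.1707i|10⟩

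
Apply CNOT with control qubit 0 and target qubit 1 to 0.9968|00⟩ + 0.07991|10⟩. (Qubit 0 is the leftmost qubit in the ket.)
0.9968|00⟩ + 0.07991|11⟩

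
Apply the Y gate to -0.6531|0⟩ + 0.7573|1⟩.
-0.7573i|0⟩ - 0.6531i|1⟩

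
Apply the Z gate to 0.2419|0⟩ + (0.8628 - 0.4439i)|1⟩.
0.2419|0⟩ + (-0.8628 + 0.4439i)|1⟩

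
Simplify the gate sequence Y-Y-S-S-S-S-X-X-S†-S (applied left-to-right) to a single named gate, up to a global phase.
I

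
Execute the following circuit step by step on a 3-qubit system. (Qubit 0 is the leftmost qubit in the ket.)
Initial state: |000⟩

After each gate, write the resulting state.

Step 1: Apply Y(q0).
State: i|100⟩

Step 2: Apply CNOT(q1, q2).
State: i|100⟩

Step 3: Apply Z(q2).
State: i|100⟩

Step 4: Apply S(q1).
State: i|100⟩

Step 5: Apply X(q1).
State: i|110⟩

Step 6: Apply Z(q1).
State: -i|110⟩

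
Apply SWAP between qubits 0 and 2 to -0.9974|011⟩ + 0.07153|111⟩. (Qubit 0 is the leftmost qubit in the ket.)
-0.9974|110⟩ + 0.07153|111⟩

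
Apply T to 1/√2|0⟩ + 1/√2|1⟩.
1/√2|0⟩ + (1/2 + (1/2)i)|1⟩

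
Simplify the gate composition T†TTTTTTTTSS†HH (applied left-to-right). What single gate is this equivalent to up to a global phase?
T†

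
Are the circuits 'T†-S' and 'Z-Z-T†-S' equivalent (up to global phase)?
Yes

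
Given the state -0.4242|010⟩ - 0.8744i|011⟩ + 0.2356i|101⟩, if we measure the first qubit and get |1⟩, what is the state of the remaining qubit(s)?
i|01⟩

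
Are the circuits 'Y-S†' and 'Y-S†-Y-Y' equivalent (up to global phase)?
Yes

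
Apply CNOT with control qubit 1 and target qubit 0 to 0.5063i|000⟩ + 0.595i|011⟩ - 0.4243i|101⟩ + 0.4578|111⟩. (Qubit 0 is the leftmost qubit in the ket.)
0.5063i|000⟩ + 0.4578|011⟩ - 0.4243i|101⟩ + 0.595i|111⟩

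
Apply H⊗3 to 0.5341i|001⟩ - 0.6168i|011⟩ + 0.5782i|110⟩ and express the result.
0.1752i|000⟩ + 0.2337i|001⟩ + 0.2025i|010⟩ - 0.6113i|011⟩ - 0.2337i|100⟩ - 0.1752i|101⟩ + 0.6113i|110⟩ - 0.2025i|111⟩

H⊗3 gives amp(|y⟩) = (1/2√2) Σ_x (−1)^(x·y) amp(|x⟩), where x·y is the number of positions in which both x and y have a 1.
|000⟩: (0.5341i - 0.6168i + 0.5782i)/(2√2) = 0.1752i
|001⟩: (-0.5341i + 0.6168i + 0.5782i)/(2√2) = 0.2337i
|010⟩: (0.5341i + 0.6168i - 0.5782i)/(2√2) = 0.2025i
|011⟩: (-0.5341i - 0.6168i - 0.5782i)/(2√2) = -0.6113i
|100⟩: (0.5341i - 0.6168i - 0.5782i)/(2√2) = -0.2337i
|101⟩: (-0.5341i + 0.6168i - 0.5782i)/(2√2) = -0.1752i
|110⟩: (0.5341i + 0.6168i + 0.5782i)/(2√2) = 0.6113i
|111⟩: (-0.5341i - 0.6168i + 0.5782i)/(2√2) = -0.2025i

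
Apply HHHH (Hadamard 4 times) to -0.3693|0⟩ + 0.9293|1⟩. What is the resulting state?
-0.3693|0⟩ + 0.9293|1⟩

H² = I, so an even number of Hadamards cancels: H^4 = I and the state is unchanged.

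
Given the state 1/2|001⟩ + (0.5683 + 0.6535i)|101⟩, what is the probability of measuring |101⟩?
0.75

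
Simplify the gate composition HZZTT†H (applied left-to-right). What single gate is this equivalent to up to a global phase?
I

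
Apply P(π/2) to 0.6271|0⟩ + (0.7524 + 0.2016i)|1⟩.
0.6271|0⟩ + (-0.2016 + 0.7524i)|1⟩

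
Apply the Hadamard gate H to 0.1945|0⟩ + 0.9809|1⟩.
0.8311|0⟩ - 0.5561|1⟩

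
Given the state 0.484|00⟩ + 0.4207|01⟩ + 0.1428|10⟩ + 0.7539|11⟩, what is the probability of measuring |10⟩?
0.02039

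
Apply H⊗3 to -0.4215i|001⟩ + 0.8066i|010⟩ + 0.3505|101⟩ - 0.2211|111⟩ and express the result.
(0.04575 + 0.1362i)|000⟩ + (-0.04575 + 0.4342i)|001⟩ + (0.2021 - 0.4342i)|010⟩ + (-0.2021 - 0.1362i)|011⟩ + (-0.04575 + 0.1362i)|100⟩ + (0.04575 + 0.4342i)|101⟩ + (-0.2021 - 0.4342i)|110⟩ + (0.2021 - 0.1362i)|111⟩

H⊗3 gives amp(|y⟩) = (1/2√2) Σ_x (−1)^(x·y) amp(|x⟩), where x·y is the number of positions in which both x and y have a 1.
|000⟩: (-0.4215i + 0.8066i + 0.3505 - 0.2211)/(2√2) = (0.04575 + 0.1362i)
|001⟩: (0.4215i + 0.8066i - 0.3505 + 0.2211)/(2√2) = (-0.04575 + 0.4342i)
|010⟩: (-0.4215i - 0.8066i + 0.3505 + 0.2211)/(2√2) = (0.2021 - 0.4342i)
|011⟩: (0.4215i - 0.8066i - 0.3505 - 0.2211)/(2√2) = (-0.2021 - 0.1362i)
|100⟩: (-0.4215i + 0.8066i - 0.3505 + 0.2211)/(2√2) = (-0.04575 + 0.1362i)
|101⟩: (0.4215i + 0.8066i + 0.3505 - 0.2211)/(2√2) = (0.04575 + 0.4342i)
|110⟩: (-0.4215i - 0.8066i - 0.3505 - 0.2211)/(2√2) = (-0.2021 - 0.4342i)
|111⟩: (0.4215i - 0.8066i + 0.3505 + 0.2211)/(2√2) = (0.2021 - 0.1362i)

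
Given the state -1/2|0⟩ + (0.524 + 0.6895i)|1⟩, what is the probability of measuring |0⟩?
1/4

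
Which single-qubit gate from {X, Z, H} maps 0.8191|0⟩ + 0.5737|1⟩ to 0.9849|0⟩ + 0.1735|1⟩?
H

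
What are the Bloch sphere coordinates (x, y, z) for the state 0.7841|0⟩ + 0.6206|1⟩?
(0.9732, 0, 0.2297)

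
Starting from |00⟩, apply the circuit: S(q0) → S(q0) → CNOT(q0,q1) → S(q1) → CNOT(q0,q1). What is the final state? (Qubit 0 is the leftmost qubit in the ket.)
|00⟩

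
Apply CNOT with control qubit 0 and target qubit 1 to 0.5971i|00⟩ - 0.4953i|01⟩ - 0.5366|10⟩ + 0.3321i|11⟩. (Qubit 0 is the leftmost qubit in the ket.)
0.5971i|00⟩ - 0.4953i|01⟩ + 0.3321i|10⟩ - 0.5366|11⟩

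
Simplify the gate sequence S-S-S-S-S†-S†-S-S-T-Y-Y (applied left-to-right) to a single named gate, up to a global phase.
T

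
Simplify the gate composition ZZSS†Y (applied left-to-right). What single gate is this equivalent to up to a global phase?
Y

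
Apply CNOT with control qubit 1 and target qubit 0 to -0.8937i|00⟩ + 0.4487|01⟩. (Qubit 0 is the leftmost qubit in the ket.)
-0.8937i|00⟩ + 0.4487|11⟩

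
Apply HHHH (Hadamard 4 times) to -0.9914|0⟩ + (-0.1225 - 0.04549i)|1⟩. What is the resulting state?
-0.9914|0⟩ + (-0.1225 - 0.04549i)|1⟩

H² = I, so an even number of Hadamards cancels: H^4 = I and the state is unchanged.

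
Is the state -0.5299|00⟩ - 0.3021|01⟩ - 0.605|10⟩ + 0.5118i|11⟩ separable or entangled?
Entangled

Writing the state as a|00⟩ + b|01⟩ + c|10⟩ + d|11⟩, it is a product state iff ad − bc = 0.
Here (a, b, c, d) = (-0.5299, -0.3021, -0.605, 0.5118i): ad − bc = (-0.5299)(0.5118i) − (-0.3021)(-0.605) = (-0.1828 - 0.2712i) ≠ 0, so the state is entangled.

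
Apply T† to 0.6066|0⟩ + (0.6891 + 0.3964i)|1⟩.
0.6066|0⟩ + (0.7676 - 0.207i)|1⟩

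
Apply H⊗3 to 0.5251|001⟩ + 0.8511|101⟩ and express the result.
0.4866|000⟩ - 0.4866|001⟩ + 0.4866|010⟩ - 0.4866|011⟩ - 0.1153|100⟩ + 0.1153|101⟩ - 0.1153|110⟩ + 0.1153|111⟩

H⊗3 gives amp(|y⟩) = (1/2√2) Σ_x (−1)^(x·y) amp(|x⟩), where x·y is the number of positions in which both x and y have a 1.
|000⟩: (0.5251 + 0.8511)/(2√2) = 0.4866
|001⟩: (-0.5251 - 0.8511)/(2√2) = -0.4866
|010⟩: (0.5251 + 0.8511)/(2√2) = 0.4866
|011⟩: (-0.5251 - 0.8511)/(2√2) = -0.4866
|100⟩: (0.5251 - 0.8511)/(2√2) = -0.1153
|101⟩: (-0.5251 + 0.8511)/(2√2) = 0.1153
|110⟩: (0.5251 - 0.8511)/(2√2) = -0.1153
|111⟩: (-0.5251 + 0.8511)/(2√2) = 0.1153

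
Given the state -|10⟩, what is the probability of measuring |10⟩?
1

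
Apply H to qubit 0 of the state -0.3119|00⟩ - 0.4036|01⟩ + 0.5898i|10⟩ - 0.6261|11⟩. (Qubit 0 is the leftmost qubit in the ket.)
(-0.2205 + 0.4171i)|00⟩ - 0.7281|01⟩ + (-0.2205 - 0.4171i)|10⟩ + 0.1573|11⟩

H on qubit 0 mixes each pair of kets that differ only in qubit 0: amplitudes (a, b) of (|…0…⟩, |…1…⟩) become ((a + b)/√2, (a − b)/√2). Kets absent from the input have amplitude 0.
(|00⟩, |10⟩): (a, b) = (-0.3119, 0.5898i) → ((-0.2205 + 0.4171i), (-0.2205 - 0.4171i))
(|01⟩, |11⟩): (a, b) = (-0.4036, -0.6261) → (-0.7281, 0.1573)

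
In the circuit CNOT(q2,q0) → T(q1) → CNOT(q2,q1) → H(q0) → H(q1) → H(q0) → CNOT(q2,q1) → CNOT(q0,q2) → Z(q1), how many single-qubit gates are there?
5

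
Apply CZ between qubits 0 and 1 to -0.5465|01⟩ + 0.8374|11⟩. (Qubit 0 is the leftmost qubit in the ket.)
-0.5465|01⟩ - 0.8374|11⟩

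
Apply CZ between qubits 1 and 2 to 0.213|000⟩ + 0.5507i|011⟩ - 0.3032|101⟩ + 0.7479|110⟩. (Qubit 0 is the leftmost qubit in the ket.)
0.213|000⟩ - 0.5507i|011⟩ - 0.3032|101⟩ + 0.7479|110⟩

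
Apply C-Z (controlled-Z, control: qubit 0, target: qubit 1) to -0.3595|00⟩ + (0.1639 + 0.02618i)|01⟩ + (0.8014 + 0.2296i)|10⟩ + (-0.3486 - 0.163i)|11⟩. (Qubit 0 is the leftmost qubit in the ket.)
-0.3595|00⟩ + (0.1639 + 0.02618i)|01⟩ + (0.8014 + 0.2296i)|10⟩ + (0.3486 + 0.163i)|11⟩

C-Z leaves the control-|0⟩ kets |00⟩, |01⟩ unchanged and applies Z to qubit 1 on the control-|1⟩ pair (|10⟩, |11⟩).
Z = [[1, 0], [0, -1]].
With a = amp(|10⟩) = (0.8014 + 0.2296i) and b = amp(|11⟩) = (-0.3486 - 0.163i):
new amp(|10⟩) = (1)·a = (0.8014 + 0.2296i)
new amp(|11⟩) = (-1)·b = (0.3486 + 0.163i)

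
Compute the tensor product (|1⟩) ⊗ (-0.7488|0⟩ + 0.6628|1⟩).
-0.7488|10⟩ + 0.6628|11⟩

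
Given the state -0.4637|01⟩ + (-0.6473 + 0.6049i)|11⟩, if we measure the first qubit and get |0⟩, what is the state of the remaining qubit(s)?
-|1⟩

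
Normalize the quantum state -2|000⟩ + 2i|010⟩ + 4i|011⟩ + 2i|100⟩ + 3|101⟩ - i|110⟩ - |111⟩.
-0.3203|000⟩ + 0.3203i|010⟩ + 0.6405i|011⟩ + 0.3203i|100⟩ + 0.4804|101⟩ - 0.1601i|110⟩ - 0.1601|111⟩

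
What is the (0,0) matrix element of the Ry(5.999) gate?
-0.9899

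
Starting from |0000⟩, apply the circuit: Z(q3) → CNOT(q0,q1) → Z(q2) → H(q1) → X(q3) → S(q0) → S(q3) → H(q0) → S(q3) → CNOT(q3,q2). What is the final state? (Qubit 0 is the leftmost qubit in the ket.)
-1/2|0011⟩ - 1/2|0111⟩ - 1/2|1011⟩ - 1/2|1111⟩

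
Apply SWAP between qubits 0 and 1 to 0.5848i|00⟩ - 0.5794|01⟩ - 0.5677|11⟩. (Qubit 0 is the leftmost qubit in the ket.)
0.5848i|00⟩ - 0.5794|10⟩ - 0.5677|11⟩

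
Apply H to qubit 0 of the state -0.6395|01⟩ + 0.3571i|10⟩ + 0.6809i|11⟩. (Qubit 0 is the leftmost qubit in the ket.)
0.2525i|00⟩ + (-0.4522 + 0.4815i)|01⟩ - 0.2525i|10⟩ + (-0.4522 - 0.4815i)|11⟩

H on qubit 0 mixes each pair of kets that differ only in qubit 0: amplitudes (a, b) of (|…0…⟩, |…1…⟩) become ((a + b)/√2, (a − b)/√2). Kets absent from the input have amplitude 0.
(|00⟩, |10⟩): (a, b) = (0, 0.3571i) → (0.2525i, -0.2525i)
(|01⟩, |11⟩): (a, b) = (-0.6395, 0.6809i) → ((-0.4522 + 0.4815i), (-0.4522 - 0.4815i))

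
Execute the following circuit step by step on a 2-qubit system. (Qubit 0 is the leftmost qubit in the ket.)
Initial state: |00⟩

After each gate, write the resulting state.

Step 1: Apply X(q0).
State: |10⟩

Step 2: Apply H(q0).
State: 1/√2|00⟩ - 1/√2|10⟩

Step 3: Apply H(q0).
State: |10⟩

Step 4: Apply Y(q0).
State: -i|00⟩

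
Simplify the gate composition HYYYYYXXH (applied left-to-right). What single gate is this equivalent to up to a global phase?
Y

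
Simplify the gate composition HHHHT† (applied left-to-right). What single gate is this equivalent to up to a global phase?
T†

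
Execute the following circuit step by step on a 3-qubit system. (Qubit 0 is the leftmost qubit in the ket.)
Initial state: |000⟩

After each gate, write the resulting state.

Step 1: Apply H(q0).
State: 1/√2|000⟩ + 1/√2|100⟩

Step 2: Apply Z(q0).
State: 1/√2|000⟩ - 1/√2|100⟩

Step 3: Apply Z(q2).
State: 1/√2|000⟩ - 1/√2|100⟩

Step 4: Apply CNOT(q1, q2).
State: 1/√2|000⟩ - 1/√2|100⟩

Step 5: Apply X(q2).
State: 1/√2|001⟩ - 1/√2|101⟩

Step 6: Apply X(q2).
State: 1/√2|000⟩ - 1/√2|100⟩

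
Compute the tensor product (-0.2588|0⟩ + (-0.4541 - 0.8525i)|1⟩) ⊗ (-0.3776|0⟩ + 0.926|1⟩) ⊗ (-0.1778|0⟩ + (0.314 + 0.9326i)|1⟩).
-0.01738|000⟩ + (0.03068 + 0.09114i)|001⟩ + 0.04261|010⟩ + (-0.07525 - 0.2235i)|011⟩ + (-0.03049 - 0.05723i)|100⟩ + (-0.2464 + 0.261i)|101⟩ + (0.07476 + 0.1404i)|110⟩ + (0.6042 - 0.64i)|111⟩

amp(|b₁b₂…⟩) = product of the factor amplitudes for bits b₁, b₂, …; only kets whose every factor amplitude is nonzero survive.
|000⟩: (-0.2588)(-0.3776)(-0.1778) = -0.01738
|001⟩: (-0.2588)(-0.3776)(0.314 + 0.9326i) = (0.03068 + 0.09114i)
|010⟩: (-0.2588)(0.926)(-0.1778) = 0.04261
|011⟩: (-0.2588)(0.926)(0.314 + 0.9326i) = (-0.07525 - 0.2235i)
|100⟩: (-0.4541 - 0.8525i)(-0.3776)(-0.1778) = (-0.03049 - 0.05723i)
|101⟩: (-0.4541 - 0.8525i)(-0.3776)(0.314 + 0.9326i) = (-0.2464 + 0.261i)
|110⟩: (-0.4541 - 0.8525i)(0.926)(-0.1778) = (0.07476 + 0.1404i)
|111⟩: (-0.4541 - 0.8525i)(0.926)(0.314 + 0.9326i) = (0.6042 - 0.64i)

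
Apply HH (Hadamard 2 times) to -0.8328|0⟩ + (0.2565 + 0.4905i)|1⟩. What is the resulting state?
-0.8328|0⟩ + (0.2565 + 0.4905i)|1⟩

H² = I, so an even number of Hadamards cancels: H^2 = I and the state is unchanged.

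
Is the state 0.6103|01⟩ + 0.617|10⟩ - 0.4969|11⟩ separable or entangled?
Entangled

Writing the state as a|00⟩ + b|01⟩ + c|10⟩ + d|11⟩, it is a product state iff ad − bc = 0.
Here (a, b, c, d) = (0, 0.6103, 0.617, -0.4969): ad − bc = (0)(-0.4969) − (0.6103)(0.617) = -0.3766 ≠ 0, so the state is entangled.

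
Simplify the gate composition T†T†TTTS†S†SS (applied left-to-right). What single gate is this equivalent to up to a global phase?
T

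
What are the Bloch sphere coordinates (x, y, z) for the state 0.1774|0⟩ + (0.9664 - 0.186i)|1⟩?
(0.3429, -0.06599, -0.9371)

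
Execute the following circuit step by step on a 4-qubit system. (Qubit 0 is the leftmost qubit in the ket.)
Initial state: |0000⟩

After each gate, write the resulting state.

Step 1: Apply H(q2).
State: 1/√2|0000⟩ + 1/√2|0010⟩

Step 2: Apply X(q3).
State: 1/√2|0001⟩ + 1/√2|0011⟩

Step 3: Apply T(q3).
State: (1/2 + (1/2)i)|0001⟩ + (1/2 + (1/2)i)|0011⟩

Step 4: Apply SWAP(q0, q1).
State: (1/2 + (1/2)i)|0001⟩ + (1/2 + (1/2)i)|0011⟩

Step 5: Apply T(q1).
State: (1/2 + (1/2)i)|0001⟩ + (1/2 + (1/2)i)|0011⟩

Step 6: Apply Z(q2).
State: (1/2 + (1/2)i)|0001⟩ + (-1/2 - (1/2)i)|0011⟩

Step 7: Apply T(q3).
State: (1/√2)i|0001⟩ - (1/√2)i|0011⟩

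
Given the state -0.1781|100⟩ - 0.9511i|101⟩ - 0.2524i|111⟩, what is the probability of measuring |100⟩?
0.03172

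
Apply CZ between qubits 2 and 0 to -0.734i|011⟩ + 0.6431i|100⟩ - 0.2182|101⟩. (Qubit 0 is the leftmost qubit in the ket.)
-0.734i|011⟩ + 0.6431i|100⟩ + 0.2182|101⟩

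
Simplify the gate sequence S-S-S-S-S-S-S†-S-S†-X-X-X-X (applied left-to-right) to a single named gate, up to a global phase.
S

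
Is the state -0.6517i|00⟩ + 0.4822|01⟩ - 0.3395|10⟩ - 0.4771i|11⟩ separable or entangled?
Entangled

Writing the state as a|00⟩ + b|01⟩ + c|10⟩ + d|11⟩, it is a product state iff ad − bc = 0.
Here (a, b, c, d) = (-0.6517i, 0.4822, -0.3395, -0.4771i): ad − bc = (-0.6517i)(-0.4771i) − (0.4822)(-0.3395) = -0.1472 ≠ 0, so the state is entangled.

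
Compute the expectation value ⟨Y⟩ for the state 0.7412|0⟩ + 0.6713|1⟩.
0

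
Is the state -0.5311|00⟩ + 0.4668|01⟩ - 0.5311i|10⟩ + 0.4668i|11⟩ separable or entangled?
Separable

Writing the state as a|00⟩ + b|01⟩ + c|10⟩ + d|11⟩, it is a product state iff ad − bc = 0.
Here (a, b, c, d) = (-0.5311, 0.4668, -0.5311i, 0.4668i): ad − bc = (-0.5311)(0.4668i) − (0.4668)(-0.5311i) = 0, so the state is separable.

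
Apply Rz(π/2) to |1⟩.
(1/√2 + (1/√2)i)|1⟩

Rz(π/2) = [[e^(−iθ/2), 0], [0, e^(iθ/2)]] with e^(±iθ/2) = cos(θ/2) ± i·sin(θ/2); θ = π/2, cos(θ/2) ≈ 0.707107, sin(θ/2) ≈ 0.707107.
With a = amp(|0⟩) = 0 and b = amp(|1⟩) = 1:
new amp(|0⟩) = (0.707107 - 0.707107i)·a = 0
new amp(|1⟩) = (0.707107 + 0.707107i)·b = (1/√2 + (1/√2)i)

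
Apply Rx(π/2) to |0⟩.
1/√2|0⟩ - (1/√2)i|1⟩

Rx(π/2) = [[cos(θ/2), −i·sin(θ/2)], [−i·sin(θ/2), cos(θ/2)]]; θ = π/2, cos(θ/2) ≈ 0.707107, sin(θ/2) ≈ 0.707107.
With a = amp(|0⟩) = 1 and b = amp(|1⟩) = 0:
new amp(|0⟩) = (0.707107)·a + (-0.707107i)·b = 1/√2
new amp(|1⟩) = (-0.707107i)·a + (0.707107)·b = -(1/√2)i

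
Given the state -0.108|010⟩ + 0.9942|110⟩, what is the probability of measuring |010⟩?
0.01166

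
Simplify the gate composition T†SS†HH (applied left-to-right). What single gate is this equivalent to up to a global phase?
T†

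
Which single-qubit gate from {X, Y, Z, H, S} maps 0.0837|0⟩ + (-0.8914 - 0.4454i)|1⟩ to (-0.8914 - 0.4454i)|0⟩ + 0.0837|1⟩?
X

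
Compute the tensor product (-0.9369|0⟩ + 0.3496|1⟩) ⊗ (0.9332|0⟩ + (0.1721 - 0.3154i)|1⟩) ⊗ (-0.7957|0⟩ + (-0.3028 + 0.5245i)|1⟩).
0.6957|000⟩ + (0.2647 - 0.4586i)|001⟩ + (0.1283 - 0.2351i)|010⟩ + (-0.1062 - 0.174i)|011⟩ - 0.2596|100⟩ + (-0.09879 + 0.1711i)|101⟩ + (-0.04787 + 0.08774i)|110⟩ + (0.03962 + 0.06495i)|111⟩

amp(|b₁b₂…⟩) = product of the factor amplitudes for bits b₁, b₂, …; only kets whose every factor amplitude is nonzero survive.
|000⟩: (-0.9369)(0.9332)(-0.7957) = 0.6957
|001⟩: (-0.9369)(0.9332)(-0.3028 + 0.5245i) = (0.2647 - 0.4586i)
|010⟩: (-0.9369)(0.1721 - 0.3154i)(-0.7957) = (0.1283 - 0.2351i)
|011⟩: (-0.9369)(0.1721 - 0.3154i)(-0.3028 + 0.5245i) = (-0.1062 - 0.174i)
|100⟩: (0.3496)(0.9332)(-0.7957) = -0.2596
|101⟩: (0.3496)(0.9332)(-0.3028 + 0.5245i) = (-0.09879 + 0.1711i)
|110⟩: (0.3496)(0.1721 - 0.3154i)(-0.7957) = (-0.04787 + 0.08774i)
|111⟩: (0.3496)(0.1721 - 0.3154i)(-0.3028 + 0.5245i) = (0.03962 + 0.06495i)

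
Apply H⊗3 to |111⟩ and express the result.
1/√8|000⟩ - 1/√8|001⟩ - 1/√8|010⟩ + 1/√8|011⟩ - 1/√8|100⟩ + 1/√8|101⟩ + 1/√8|110⟩ - 1/√8|111⟩

H⊗3 gives amp(|y⟩) = (1/2√2) Σ_x (−1)^(x·y) amp(|x⟩), where x·y is the number of positions in which both x and y have a 1.
|000⟩: (1)/(2√2) = 1/√8
|001⟩: (-1)/(2√2) = -1/√8
|010⟩: (-1)/(2√2) = -1/√8
|011⟩: (1)/(2√2) = 1/√8
|100⟩: (-1)/(2√2) = -1/√8
|101⟩: (1)/(2√2) = 1/√8
|110⟩: (1)/(2√2) = 1/√8
|111⟩: (-1)/(2√2) = -1/√8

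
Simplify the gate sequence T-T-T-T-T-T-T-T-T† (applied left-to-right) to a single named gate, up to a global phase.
T†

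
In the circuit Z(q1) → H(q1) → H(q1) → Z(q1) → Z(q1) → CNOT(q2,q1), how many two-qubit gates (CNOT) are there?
1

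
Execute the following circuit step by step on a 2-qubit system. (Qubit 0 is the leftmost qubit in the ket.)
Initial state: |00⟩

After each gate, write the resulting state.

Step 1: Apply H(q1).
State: 1/√2|00⟩ + 1/√2|01⟩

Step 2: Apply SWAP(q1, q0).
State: 1/√2|00⟩ + 1/√2|10⟩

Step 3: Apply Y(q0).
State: -(1/√2)i|00⟩ + (1/√2)i|10⟩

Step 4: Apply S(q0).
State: -(1/√2)i|00⟩ - 1/√2|10⟩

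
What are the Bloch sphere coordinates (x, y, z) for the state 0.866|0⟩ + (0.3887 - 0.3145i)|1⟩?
(0.6732, -0.5447, 0.5)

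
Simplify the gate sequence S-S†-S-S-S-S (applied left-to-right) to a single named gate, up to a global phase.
I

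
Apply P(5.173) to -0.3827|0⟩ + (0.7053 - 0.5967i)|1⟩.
-0.3827|0⟩ + (-0.221 - 0.897i)|1⟩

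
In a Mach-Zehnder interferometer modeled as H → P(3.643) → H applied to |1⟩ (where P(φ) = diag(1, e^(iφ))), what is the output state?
(0.9385 + 0.2403i)|0⟩ + (0.06155 - 0.2403i)|1⟩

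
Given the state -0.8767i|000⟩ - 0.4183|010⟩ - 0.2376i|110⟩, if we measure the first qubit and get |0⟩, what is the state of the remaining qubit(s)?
-0.9025i|00⟩ - 0.4306|10⟩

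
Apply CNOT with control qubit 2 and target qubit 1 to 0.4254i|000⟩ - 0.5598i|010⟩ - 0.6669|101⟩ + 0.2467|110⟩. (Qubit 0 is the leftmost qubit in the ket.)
0.4254i|000⟩ - 0.5598i|010⟩ + 0.2467|110⟩ - 0.6669|111⟩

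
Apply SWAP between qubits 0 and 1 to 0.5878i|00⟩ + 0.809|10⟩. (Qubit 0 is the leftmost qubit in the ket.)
0.5878i|00⟩ + 0.809|01⟩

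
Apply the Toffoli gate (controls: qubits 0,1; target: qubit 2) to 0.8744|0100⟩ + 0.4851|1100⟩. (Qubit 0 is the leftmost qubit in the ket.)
0.8744|0100⟩ + 0.4851|1110⟩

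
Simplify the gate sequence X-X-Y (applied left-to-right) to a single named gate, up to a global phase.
Y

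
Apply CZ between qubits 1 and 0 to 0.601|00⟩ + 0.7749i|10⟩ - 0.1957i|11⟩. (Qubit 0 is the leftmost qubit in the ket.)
0.601|00⟩ + 0.7749i|10⟩ + 0.1957i|11⟩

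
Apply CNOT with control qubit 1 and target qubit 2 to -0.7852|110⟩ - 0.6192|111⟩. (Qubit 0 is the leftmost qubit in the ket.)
-0.6192|110⟩ - 0.7852|111⟩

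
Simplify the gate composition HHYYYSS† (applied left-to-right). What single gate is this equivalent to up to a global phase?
Y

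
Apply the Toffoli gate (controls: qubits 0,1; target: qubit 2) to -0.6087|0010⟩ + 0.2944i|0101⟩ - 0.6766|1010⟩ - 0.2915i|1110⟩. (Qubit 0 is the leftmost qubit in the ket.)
-0.6087|0010⟩ + 0.2944i|0101⟩ - 0.6766|1010⟩ - 0.2915i|1100⟩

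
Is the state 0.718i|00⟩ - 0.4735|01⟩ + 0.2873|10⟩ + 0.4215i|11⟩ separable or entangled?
Entangled

Writing the state as a|00⟩ + b|01⟩ + c|10⟩ + d|11⟩, it is a product state iff ad − bc = 0.
Here (a, b, c, d) = (0.718i, -0.4735, 0.2873, 0.4215i): ad − bc = (0.718i)(0.4215i) − (-0.4735)(0.2873) = -0.1666 ≠ 0, so the state is entangled.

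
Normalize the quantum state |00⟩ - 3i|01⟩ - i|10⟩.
0.3015|00⟩ - 0.9045i|01⟩ - 0.3015i|10⟩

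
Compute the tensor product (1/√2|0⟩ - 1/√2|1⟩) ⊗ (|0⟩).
1/√2|00⟩ - 1/√2|10⟩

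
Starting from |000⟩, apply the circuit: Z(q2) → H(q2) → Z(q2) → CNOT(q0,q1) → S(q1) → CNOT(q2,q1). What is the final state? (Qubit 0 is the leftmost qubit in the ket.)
1/√2|000⟩ - 1/√2|011⟩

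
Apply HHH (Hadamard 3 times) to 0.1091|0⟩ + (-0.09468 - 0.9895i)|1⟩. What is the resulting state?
(0.0102 - 0.6997i)|0⟩ + (0.1441 + 0.6997i)|1⟩

H² = I, so H^3 = H: a single Hadamard. With (a, b) = (0.1091, (-0.09468 - 0.9895i)), H gives ((a + b)/√2, (a − b)/√2) = ((0.0102 - 0.6997i), (0.1441 + 0.6997i)).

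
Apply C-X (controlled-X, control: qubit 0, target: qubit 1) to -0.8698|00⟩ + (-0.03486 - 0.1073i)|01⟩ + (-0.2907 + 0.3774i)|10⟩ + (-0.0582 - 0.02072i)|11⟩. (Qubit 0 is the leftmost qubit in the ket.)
-0.8698|00⟩ + (-0.03486 - 0.1073i)|01⟩ + (-0.0582 - 0.02072i)|10⟩ + (-0.2907 + 0.3774i)|11⟩

C-X leaves the control-|0⟩ kets |00⟩, |01⟩ unchanged and applies X to qubit 1 on the control-|1⟩ pair (|10⟩, |11⟩).
X = [[0, 1], [1, 0]].
With a = amp(|10⟩) = (-0.2907 + 0.3774i) and b = amp(|11⟩) = (-0.0582 - 0.02072i):
new amp(|10⟩) = (1)·b = (-0.0582 - 0.02072i)
new amp(|11⟩) = (1)·a = (-0.2907 + 0.3774i)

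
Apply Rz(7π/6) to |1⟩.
(-0.2588 + 0.9659i)|1⟩

Rz(7π/6) = [[e^(−iθ/2), 0], [0, e^(iθ/2)]] with e^(±iθ/2) = cos(θ/2) ± i·sin(θ/2); θ = 7π/6, cos(θ/2) ≈ -0.258819, sin(θ/2) ≈ 0.965926.
With a = amp(|0⟩) = 0 and b = amp(|1⟩) = 1:
new amp(|0⟩) = (-0.258819 - 0.965926i)·a = 0
new amp(|1⟩) = (-0.258819 + 0.965926i)·b = (-0.2588 + 0.9659i)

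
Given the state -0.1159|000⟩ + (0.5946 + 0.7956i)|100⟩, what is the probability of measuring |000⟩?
0.01343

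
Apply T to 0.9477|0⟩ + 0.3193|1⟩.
0.9477|0⟩ + (0.2258 + 0.2258i)|1⟩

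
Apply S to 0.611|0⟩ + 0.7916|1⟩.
0.611|0⟩ + 0.7916i|1⟩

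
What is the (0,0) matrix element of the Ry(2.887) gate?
0.127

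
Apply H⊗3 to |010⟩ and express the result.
1/√8|000⟩ + 1/√8|001⟩ - 1/√8|010⟩ - 1/√8|011⟩ + 1/√8|100⟩ + 1/√8|101⟩ - 1/√8|110⟩ - 1/√8|111⟩

H⊗3 gives amp(|y⟩) = (1/2√2) Σ_x (−1)^(x·y) amp(|x⟩), where x·y is the number of positions in which both x and y have a 1.
|000⟩: (1)/(2√2) = 1/√8
|001⟩: (1)/(2√2) = 1/√8
|010⟩: (-1)/(2√2) = -1/√8
|011⟩: (-1)/(2√2) = -1/√8
|100⟩: (1)/(2√2) = 1/√8
|101⟩: (1)/(2√2) = 1/√8
|110⟩: (-1)/(2√2) = -1/√8
|111⟩: (-1)/(2√2) = -1/√8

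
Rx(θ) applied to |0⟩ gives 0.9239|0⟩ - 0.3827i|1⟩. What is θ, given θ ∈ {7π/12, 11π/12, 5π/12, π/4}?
π/4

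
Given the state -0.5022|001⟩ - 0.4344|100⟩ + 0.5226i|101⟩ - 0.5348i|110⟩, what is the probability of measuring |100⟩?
0.1887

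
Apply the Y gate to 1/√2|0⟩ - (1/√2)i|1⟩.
-1/√2|0⟩ + (1/√2)i|1⟩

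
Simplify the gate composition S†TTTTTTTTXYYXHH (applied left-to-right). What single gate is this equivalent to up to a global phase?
S†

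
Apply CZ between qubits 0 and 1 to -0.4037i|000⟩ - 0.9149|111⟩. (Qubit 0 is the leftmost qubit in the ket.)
-0.4037i|000⟩ + 0.9149|111⟩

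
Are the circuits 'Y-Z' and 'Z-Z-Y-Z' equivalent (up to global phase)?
Yes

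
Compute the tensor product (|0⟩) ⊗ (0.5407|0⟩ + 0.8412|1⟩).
0.5407|00⟩ + 0.8412|01⟩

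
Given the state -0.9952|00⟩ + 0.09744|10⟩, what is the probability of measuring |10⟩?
0.009495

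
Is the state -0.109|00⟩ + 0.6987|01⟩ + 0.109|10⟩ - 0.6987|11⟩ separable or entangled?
Separable

Writing the state as a|00⟩ + b|01⟩ + c|10⟩ + d|11⟩, it is a product state iff ad − bc = 0.
Here (a, b, c, d) = (-0.109, 0.6987, 0.109, -0.6987): ad − bc = (-0.109)(-0.6987) − (0.6987)(0.109) = 0, so the state is separable.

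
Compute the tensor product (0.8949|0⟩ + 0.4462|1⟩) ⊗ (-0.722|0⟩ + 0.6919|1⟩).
-0.6461|00⟩ + 0.6192|01⟩ - 0.3222|10⟩ + 0.3087|11⟩

amp(|b₁b₂…⟩) = product of the factor amplitudes for bits b₁, b₂, …; only kets whose every factor amplitude is nonzero survive.
|00⟩: (0.8949)(-0.722) = -0.6461
|01⟩: (0.8949)(0.6919) = 0.6192
|10⟩: (0.4462)(-0.722) = -0.3222
|11⟩: (0.4462)(0.6919) = 0.3087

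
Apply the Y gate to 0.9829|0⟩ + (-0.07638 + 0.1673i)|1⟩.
(0.1673 + 0.07638i)|0⟩ + 0.9829i|1⟩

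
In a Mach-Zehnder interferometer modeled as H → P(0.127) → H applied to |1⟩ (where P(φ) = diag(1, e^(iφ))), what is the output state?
(0.004027 - 0.06333i)|0⟩ + (0.996 + 0.06333i)|1⟩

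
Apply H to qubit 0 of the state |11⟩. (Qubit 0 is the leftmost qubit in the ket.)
1/√2|01⟩ - 1/√2|11⟩

H on qubit 0 mixes each pair of kets that differ only in qubit 0: amplitudes (a, b) of (|…0…⟩, |…1…⟩) become ((a + b)/√2, (a − b)/√2). Kets absent from the input have amplitude 0.
(|01⟩, |11⟩): (a, b) = (0, 1) → (1/√2, -1/√2)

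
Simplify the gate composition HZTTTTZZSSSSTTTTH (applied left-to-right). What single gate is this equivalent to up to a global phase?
X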